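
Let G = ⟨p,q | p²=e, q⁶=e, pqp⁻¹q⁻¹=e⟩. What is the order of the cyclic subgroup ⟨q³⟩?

|⟨q³⟩| equals the order of q³. Compute successive powers until reaching e:
  (q³)¹ = q³, (q³)² = e.
The smallest positive k with (q³)ᵏ = e is 2, so |⟨q³⟩| = 2.

Answer: 2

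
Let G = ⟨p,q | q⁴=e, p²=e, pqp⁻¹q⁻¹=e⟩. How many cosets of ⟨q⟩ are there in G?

First find ord(q) by computing successive powers:
  q¹ = q, q² = q², q³ = q³, q⁴ = e.
So |⟨q⟩| = ord(q) = 4. With |G| = 8, by Lagrange [G : ⟨q⟩] = 8/4 = 2.

Answer: 2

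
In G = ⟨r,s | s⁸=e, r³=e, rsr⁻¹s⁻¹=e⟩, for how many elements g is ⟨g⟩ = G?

G is cyclic of order 24. An element generates G iff its order is 24, and a cyclic group of order 24 has exactly φ(24) = 8 such elements.

Answer: 8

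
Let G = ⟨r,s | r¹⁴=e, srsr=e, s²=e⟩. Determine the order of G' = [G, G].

G' = [G, G] is generated by all commutators. The generator-pair commutators are: [r, s] = r².
The subgroup they normally generate is {e, r², r⁴, r⁶, r⁸, r¹⁰, r¹²}, of order 7.
Check: |G/G'| = 28/7 = 4 is the order of the abelianisation.

Answer: 7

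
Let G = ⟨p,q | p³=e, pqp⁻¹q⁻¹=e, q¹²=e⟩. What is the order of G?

Enumerate words in the generators, reducing via the relations: the distinct elements are
  {e, p, q, pq, p², q², q³, q⁴, q⁵, q⁶, q⁷, q⁸, q⁹, pq², pq³, pq⁴, pq⁵, pq⁶, pq⁷, pq⁸, pq⁹, p²q, q¹¹, q¹⁰, pq¹¹, pq¹⁰, p²q², p²q³, p²q⁴, p²q⁵, p²q⁶, p²q⁷, p²q⁸, p²q⁹, p²q¹¹, p²q¹⁰}.
No further products give new elements, so |G| = 36.

Answer: 36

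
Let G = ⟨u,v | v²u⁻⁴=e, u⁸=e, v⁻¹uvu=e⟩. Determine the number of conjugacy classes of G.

The conjugacy classes (representative and size) are:
  [e] (size 1), [u⁷] (size 2), [u⁶] (size 2), [u³] (size 2), [u⁴] (size 1), [u²v⁻¹] (size 4), [u³v⁻¹] (size 4).
Class equation: 1 + 2 + 2 + 2 + 1 + 4 + 4 = 16 = |G|. So G has 7 conjugacy classes.

Answer: 7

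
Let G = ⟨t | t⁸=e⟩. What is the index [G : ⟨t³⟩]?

First find ord(t³) by computing successive powers:
  (t³)¹ = t³, (t³)² = t⁶, (t³)³ = t, (t³)⁴ = t⁴, (t³)⁵ = t⁷, (t³)⁶ = t², (t³)⁷ = t⁵, (t³)⁸ = e.
So |⟨t³⟩| = ord(t³) = 8. With |G| = 8, by Lagrange [G : ⟨t³⟩] = 8/8 = 1.

Answer: 1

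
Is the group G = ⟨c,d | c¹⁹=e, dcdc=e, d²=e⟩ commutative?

c·d = cd but d·c = c¹⁸d, so c·d ≠ d·c and G is not abelian.

Answer: No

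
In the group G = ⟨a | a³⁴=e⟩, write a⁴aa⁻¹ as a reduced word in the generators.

Multiply left to right, reducing at each step:
  (a⁴) · a = a⁵
  (a⁵) · a⁻¹ = a⁴

Answer: a⁴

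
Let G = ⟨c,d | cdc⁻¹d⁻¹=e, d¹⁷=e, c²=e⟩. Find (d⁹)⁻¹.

The order of (d⁹) is 17 (smallest k with (d⁹)ᵏ = e), so (d⁹)⁻¹ = (d⁹)¹⁶ = d⁸.
Check: (d⁹) · (d⁸) → (d⁹) · d⁸ = e, giving e as required.

Answer: d⁸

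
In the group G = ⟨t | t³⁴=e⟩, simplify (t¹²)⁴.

Compute successive powers of (t¹²), reducing at each step:
  (t¹²)²: (t¹²) · t¹² = t²⁴
  (t¹²)³: (t²⁴) · t¹² = t²
  (t¹²)⁴: (t²) · t¹² = t¹⁴

Answer: t¹⁴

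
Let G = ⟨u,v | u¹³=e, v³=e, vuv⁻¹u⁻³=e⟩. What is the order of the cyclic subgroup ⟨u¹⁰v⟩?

|⟨u¹⁰v⟩| equals the order of u¹⁰v. Compute successive powers until reaching e:
  (u¹⁰v)¹ = u¹⁰v, (u¹⁰v)² = uv², (u¹⁰v)³ = e.
The smallest positive k with (u¹⁰v)ᵏ = e is 3, so |⟨u¹⁰v⟩| = 3.

Answer: 3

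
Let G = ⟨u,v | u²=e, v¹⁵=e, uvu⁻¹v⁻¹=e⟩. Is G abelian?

Each pair of generators commutes: u·v = uv = v·u. Since the generators pairwise commute, every element of G commutes with every other, so G is abelian.

Answer: Yes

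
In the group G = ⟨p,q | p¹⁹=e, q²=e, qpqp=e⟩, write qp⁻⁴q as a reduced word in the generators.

Multiply left to right, reducing at each step:
  q · p⁻⁴ = p⁴q
  (p⁴q) · q = p⁴

Answer: p⁴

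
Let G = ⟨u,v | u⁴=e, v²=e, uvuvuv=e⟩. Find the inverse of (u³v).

The order of (u³v) is 3 (smallest k with (u³v)ᵏ = e), so (u³v)⁻¹ = (u³v)² = vu.
Check: (u³v) · (vu) → (u³v) · v = u³;   (u³) · u = e, giving e as required.

Answer: vu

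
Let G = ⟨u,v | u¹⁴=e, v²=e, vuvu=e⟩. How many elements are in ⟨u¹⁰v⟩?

|⟨u¹⁰v⟩| equals the order of u¹⁰v. Compute successive powers until reaching e:
  (u¹⁰v)¹ = u¹⁰v, (u¹⁰v)² = e.
The smallest positive k with (u¹⁰v)ᵏ = e is 2, so |⟨u¹⁰v⟩| = 2.

Answer: 2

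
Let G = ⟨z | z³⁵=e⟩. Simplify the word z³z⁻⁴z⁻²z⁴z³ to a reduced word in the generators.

Multiply left to right, reducing at each step:
  (z³) · z⁻⁴ = z³⁴
  (z³⁴) · z⁻² = z³²
  (z³²) · z⁴ = z
  z · z³ = z⁴

Answer: z⁴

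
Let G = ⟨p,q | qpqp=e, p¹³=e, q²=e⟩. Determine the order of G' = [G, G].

G' = [G, G] is generated by all commutators. The generator-pair commutators are: [p, q] = p².
The subgroup they normally generate is {e, p, p², p³, p⁴, p⁵, p⁶, p⁷, p⁸, p⁹, p¹⁰, p¹¹, p¹²}, of order 13.
Check: |G/G'| = 26/13 = 2 is the order of the abelianisation.

Answer: 13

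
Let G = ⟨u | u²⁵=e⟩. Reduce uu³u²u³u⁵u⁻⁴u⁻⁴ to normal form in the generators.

Multiply left to right, reducing at each step:
  u · u³ = u⁴
  (u⁴) · u² = u⁶
  (u⁶) · u³ = u⁹
  (u⁹) · u⁵ = u¹⁴
  (u¹⁴) · u⁻⁴ = u¹⁰
  (u¹⁰) · u⁻⁴ = u⁶

Answer: u⁶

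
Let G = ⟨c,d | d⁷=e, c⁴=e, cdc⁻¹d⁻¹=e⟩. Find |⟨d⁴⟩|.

|⟨d⁴⟩| equals the order of d⁴. Compute successive powers until reaching e:
  (d⁴)¹ = d⁴, (d⁴)² = d, (d⁴)³ = d⁵, (d⁴)⁴ = d², (d⁴)⁵ = d⁶, (d⁴)⁶ = d³, (d⁴)⁷ = e.
The smallest positive k with (d⁴)ᵏ = e is 7, so |⟨d⁴⟩| = 7.

Answer: 7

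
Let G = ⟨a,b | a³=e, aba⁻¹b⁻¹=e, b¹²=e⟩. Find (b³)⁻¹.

The order of (b³) is 4 (smallest k with (b³)ᵏ = e), so (b³)⁻¹ = (b³)³ = b⁹.
Check: (b³) · (b⁹) → (b³) · b⁹ = e, giving e as required.

Answer: b⁹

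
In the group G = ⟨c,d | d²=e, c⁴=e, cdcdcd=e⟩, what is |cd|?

Compute successive powers until reaching e:
  (cd)¹ = cd, (cd)² = dc³, (cd)³ = e.
The smallest positive k with (cd)ᵏ = e is 3.

Answer: 3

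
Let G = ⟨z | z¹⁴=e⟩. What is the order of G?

G is generated by a single element, so G is cyclic. The relator gives z¹⁴ = e and no smaller power is forced to be e, so the 14 powers {e, z, z², z³, z⁴, z⁵, z⁶, z⁷, z⁸, z⁹, z¹², z¹³, z¹¹, z¹⁰} are distinct. Hence |G| = 14.

Answer: 14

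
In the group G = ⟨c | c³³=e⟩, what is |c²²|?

Compute successive powers until reaching e:
  (c²²)¹ = c²², (c²²)² = c¹¹, (c²²)³ = e.
The smallest positive k with (c²²)ᵏ = e is 3.

Answer: 3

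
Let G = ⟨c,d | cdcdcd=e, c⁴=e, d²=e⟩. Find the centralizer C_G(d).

⟨d⟩ ⊆ C_G(d) since powers of d commute with d; so |C_G(d)| ≥ |⟨d⟩| = 2.
By orbit–stabilizer, |C_G(d)| = |G| / |conj. class of d| = 24 / 6 = 4.
The 4 elements commuting with d are {e, d, c²dc², c²dc²d}.

Answer: {e, d, c²dc², c²dc²d}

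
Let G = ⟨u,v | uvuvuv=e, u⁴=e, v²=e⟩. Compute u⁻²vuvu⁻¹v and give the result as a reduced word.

Multiply left to right, reducing at each step:
  (u²) · v = u²v
  (u²v) · u = u²vu
  (u²vu) · v = uvu³
  (uvu³) · u⁻¹ = uvu²
  (uvu²) · v = uvu²v

Answer: uvu²v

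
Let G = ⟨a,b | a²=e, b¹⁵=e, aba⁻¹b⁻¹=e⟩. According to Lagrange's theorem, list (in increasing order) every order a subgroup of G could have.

|G| = 30 = 2 · 3 · 5. By Lagrange's theorem the order of any subgroup divides 30; the divisors of 30 are 1, 2, 3, 5, 6, 10, 15, 30.

Answer: 1, 2, 3, 5, 6, 10, 15, 30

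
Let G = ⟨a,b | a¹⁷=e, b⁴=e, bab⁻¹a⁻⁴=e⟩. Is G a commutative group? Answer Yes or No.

a·b = ab but b·a = a⁴b, so a·b ≠ b·a and G is not abelian.

Answer: No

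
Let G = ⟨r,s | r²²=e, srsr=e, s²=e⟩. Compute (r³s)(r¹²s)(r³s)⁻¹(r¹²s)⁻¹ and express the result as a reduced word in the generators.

[(r³s), (r¹²s)] = (r³s)·(r¹²s)·(r³s)⁻¹·(r¹²s)⁻¹.
  (r³s) · (r¹²s) = r¹³
  (r¹³) · (r³s) = r¹⁶s
  (r¹⁶s) · (r¹²s) = r⁴

Answer: r⁴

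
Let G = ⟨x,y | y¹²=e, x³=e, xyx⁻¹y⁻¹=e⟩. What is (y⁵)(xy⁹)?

Compute (y⁵) · (xy⁹) by multiplying left to right and reducing via the relations at each step:
  (y⁵) · x = xy⁵
  (xy⁵) · y⁹ = xy²

Answer: xy²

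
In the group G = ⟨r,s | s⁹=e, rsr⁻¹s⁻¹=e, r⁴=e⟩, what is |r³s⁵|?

Compute successive powers until reaching e:
  (r³s⁵)¹ = r³s⁵, (r³s⁵)² = r²s, (r³s⁵)³ = rs⁶, (r³s⁵)⁴ = s², (r³s⁵)⁵ = r³s⁷, (r³s⁵)⁶ = r²s³, (r³s⁵)⁷ = rs⁸, (r³s⁵)⁸ = s⁴, (r³s⁵)⁹ = r³, (r³s⁵)¹⁰ = r²s⁵, (r³s⁵)¹¹ = rs, (r³s⁵)¹² = s⁶, (r³s⁵)¹³ = r³s², (r³s⁵)¹⁴ = r²s⁷, (r³s⁵)¹⁵ = rs³, (r³s⁵)¹⁶ = s⁸, (r³s⁵)¹⁷ = r³s⁴, (r³s⁵)¹⁸ = r², (r³s⁵)¹⁹ = rs⁵, (r³s⁵)²⁰ = s, (r³s⁵)²¹ = r³s⁶, (r³s⁵)²² = r²s², (r³s⁵)²³ = rs⁷, (r³s⁵)²⁴ = s³, (r³s⁵)²⁵ = r³s⁸, (r³s⁵)²⁶ = r²s⁴, (r³s⁵)²⁷ = r, (r³s⁵)²⁸ = s⁵, (r³s⁵)²⁹ = r³s, (r³s⁵)³⁰ = r²s⁶, (r³s⁵)³¹ = rs², (r³s⁵)³² = s⁷, (r³s⁵)³³ = r³s³, (r³s⁵)³⁴ = r²s⁸, (r³s⁵)³⁵ = rs⁴, (r³s⁵)³⁶ = e.
The smallest positive k with (r³s⁵)ᵏ = e is 36.

Answer: 36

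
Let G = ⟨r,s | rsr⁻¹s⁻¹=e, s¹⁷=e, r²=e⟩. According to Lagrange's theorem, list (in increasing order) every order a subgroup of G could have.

|G| = 34 = 2 · 17. By Lagrange's theorem the order of any subgroup divides 34; the divisors of 34 are 1, 2, 17, 34.

Answer: 1, 2, 17, 34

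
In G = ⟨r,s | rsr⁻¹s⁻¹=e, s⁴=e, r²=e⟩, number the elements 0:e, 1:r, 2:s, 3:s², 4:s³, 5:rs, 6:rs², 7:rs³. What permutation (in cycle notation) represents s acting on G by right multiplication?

(0 2 3 4)(1 5 6 7)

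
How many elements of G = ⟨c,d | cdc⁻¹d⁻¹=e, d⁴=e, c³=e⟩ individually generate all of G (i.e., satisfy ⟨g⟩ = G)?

G is cyclic of order 12. An element generates G iff its order is 12, and a cyclic group of order 12 has exactly φ(12) = 4 such elements.

Answer: 4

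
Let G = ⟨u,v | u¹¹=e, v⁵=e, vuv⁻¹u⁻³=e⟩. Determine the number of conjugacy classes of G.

The conjugacy classes (representative and size) are:
  [e] (size 1), [u³] (size 5), [u⁶] (size 5), [u⁷v] (size 11), [u⁹v²] (size 11), [u⁷v³] (size 11), [u⁷v⁴] (size 11).
Class equation: 1 + 5 + 5 + 11 + 11 + 11 + 11 = 55 = |G|. So G has 7 conjugacy classes.

Answer: 7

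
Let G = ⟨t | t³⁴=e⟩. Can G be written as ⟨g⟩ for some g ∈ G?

|G| = 34. The element t has order 34 (its powers give 34 distinct elements), so ⟨t⟩ = G and G is cyclic.

Answer: Yes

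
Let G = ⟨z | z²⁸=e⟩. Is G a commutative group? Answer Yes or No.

G has a single generator, so G is cyclic and hence abelian.

Answer: Yes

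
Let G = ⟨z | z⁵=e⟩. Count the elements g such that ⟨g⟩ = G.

G is cyclic of order 5. An element generates G iff its order is 5, and a cyclic group of order 5 has exactly φ(5) = 4 such elements.

Answer: 4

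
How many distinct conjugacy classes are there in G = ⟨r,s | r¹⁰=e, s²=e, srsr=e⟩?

The conjugacy classes (representative and size) are:
  [e] (size 1), [r] (size 2), [r²] (size 2), [r³] (size 2), [r⁴] (size 2), [r⁵] (size 1), [r²s] (size 5), [r³s] (size 5).
Class equation: 1 + 2 + 2 + 2 + 2 + 1 + 5 + 5 = 20 = |G|. So G has 8 conjugacy classes.

Answer: 8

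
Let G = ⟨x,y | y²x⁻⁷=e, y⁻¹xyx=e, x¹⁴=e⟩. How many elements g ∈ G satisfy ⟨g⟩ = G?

⟨g⟩ = G would require ord(g) = |G| = 28, but the maximum element order in G is 14 < 28. So G is not cyclic and no single element generates it: the count is 0.

Answer: 0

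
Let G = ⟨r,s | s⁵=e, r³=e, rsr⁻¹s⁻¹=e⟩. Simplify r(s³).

Compute r · (s³) by multiplying left to right and reducing via the relations at each step:
  r · s³ = rs³

Answer: rs³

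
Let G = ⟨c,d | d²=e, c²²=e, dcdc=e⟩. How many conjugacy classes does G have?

The conjugacy classes (representative and size) are:
  [e] (size 1), [c] (size 2), [c²] (size 2), [c¹⁹] (size 2), [c⁴] (size 2), [c⁵] (size 2), [c⁶] (size 2), [c⁷] (size 2), [c⁸] (size 2), [c¹³] (size 2), [c¹⁰] (size 2), [c¹¹] (size 1), [c⁶d] (size 11), [cd] (size 11).
Class equation: 1 + 2 + 2 + 2 + 2 + 2 + 2 + 2 + 2 + 2 + 2 + 1 + 11 + 11 = 44 = |G|. So G has 14 conjugacy classes.

Answer: 14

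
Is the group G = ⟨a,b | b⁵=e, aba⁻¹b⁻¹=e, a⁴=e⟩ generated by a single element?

|G| = 20. The element ab has order 20 (its powers give 20 distinct elements), so ⟨ab⟩ = G and G is cyclic.

Answer: Yes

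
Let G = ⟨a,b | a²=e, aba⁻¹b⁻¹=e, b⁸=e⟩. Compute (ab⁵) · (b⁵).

Compute (ab⁵) · (b⁵) by multiplying left to right and reducing via the relations at each step:
  (ab⁵) · b⁵ = ab²

Answer: ab²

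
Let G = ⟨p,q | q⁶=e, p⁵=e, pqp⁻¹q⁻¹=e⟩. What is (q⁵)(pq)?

Compute (q⁵) · (pq) by multiplying left to right and reducing via the relations at each step:
  (q⁵) · p = pq⁵
  (pq⁵) · q = p

Answer: p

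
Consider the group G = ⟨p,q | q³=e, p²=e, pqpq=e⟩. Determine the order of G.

Enumerate words in the generators, reducing via the relations: the distinct elements are
  {e, p, q, pq, q², pq²}.
No further products give new elements, so |G| = 6.

Answer: 6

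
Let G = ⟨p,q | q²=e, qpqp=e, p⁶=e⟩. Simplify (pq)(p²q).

Compute (pq) · (p²q) by multiplying left to right and reducing via the relations at each step:
  (pq) · p² = p⁵q
  (p⁵q) · q = p⁵

Answer: p⁵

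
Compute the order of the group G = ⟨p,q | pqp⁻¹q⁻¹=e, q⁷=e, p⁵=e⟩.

Enumerate words in the generators, reducing via the relations: the distinct elements are
  {e, p, q, pq, p², p³, p⁴, q², q³, q⁴, q⁵, q⁶, pq², pq³, pq⁴, pq⁵, pq⁶, p²q, p³q, p⁴q, p²q², p²q³, p²q⁴, p²q⁵, p²q⁶, p³q², p³q³, p³q⁴, p³q⁵, p³q⁶, p⁴q², p⁴q³, p⁴q⁴, p⁴q⁵, p⁴q⁶}.
No further products give new elements, so |G| = 35.

Answer: 35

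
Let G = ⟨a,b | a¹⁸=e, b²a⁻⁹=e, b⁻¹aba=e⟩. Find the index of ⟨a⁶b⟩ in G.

First find ord(a⁶b) by computing successive powers:
  (a⁶b)¹ = a⁶b, (a⁶b)² = a⁹, (a⁶b)³ = a⁶b⁻¹, (a⁶b)⁴ = e.
So |⟨a⁶b⟩| = ord(a⁶b) = 4. With |G| = 36, by Lagrange [G : ⟨a⁶b⟩] = 36/4 = 9.

Answer: 9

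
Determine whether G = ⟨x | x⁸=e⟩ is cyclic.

|G| = 8. The element x has order 8 (its powers give 8 distinct elements), so ⟨x⟩ = G and G is cyclic.

Answer: Yes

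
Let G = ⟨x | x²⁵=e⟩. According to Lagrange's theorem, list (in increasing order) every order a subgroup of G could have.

|G| = 25 = 5². By Lagrange's theorem the order of any subgroup divides 25; the divisors of 25 are 1, 5, 25.

Answer: 1, 5, 25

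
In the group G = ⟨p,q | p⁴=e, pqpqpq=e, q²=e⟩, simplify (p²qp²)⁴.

Compute successive powers of (p²qp²), reducing at each step:
  (p²qp²)²: (p²qp²) · p² = p²q;   (p²q) · q = p²;   (p²) · p² = e
  (p²qp²)³: e · p² = p²;   (p²) · q = p²q;   (p²q) · p² = p²qp²
  (p²qp²)⁴: (p²qp²) · p² = p²q;   (p²q) · q = p²;   (p²) · p² = e

Answer: e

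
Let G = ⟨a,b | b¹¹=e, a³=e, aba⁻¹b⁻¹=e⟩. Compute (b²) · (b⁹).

Compute (b²) · (b⁹) by multiplying left to right and reducing via the relations at each step:
  (b²) · b⁹ = e

Answer: e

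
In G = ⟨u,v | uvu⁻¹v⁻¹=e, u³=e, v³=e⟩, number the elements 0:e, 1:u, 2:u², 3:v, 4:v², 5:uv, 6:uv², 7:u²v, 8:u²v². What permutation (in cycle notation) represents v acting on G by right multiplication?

(0 3 4)(1 5 6)(2 7 8)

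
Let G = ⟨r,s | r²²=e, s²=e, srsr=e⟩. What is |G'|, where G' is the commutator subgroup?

G' = [G, G] is generated by all commutators. The generator-pair commutators are: [r, s] = r².
The subgroup they normally generate is {e, r², r⁴, r⁶, r⁸, r¹⁰, r¹², r¹⁴, r¹⁶, r¹⁸, r²⁰}, of order 11.
Check: |G/G'| = 44/11 = 4 is the order of the abelianisation.

Answer: 11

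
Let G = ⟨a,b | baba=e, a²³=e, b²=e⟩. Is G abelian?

a·b = ab but b·a = a²²b, so a·b ≠ b·a and G is not abelian.

Answer: No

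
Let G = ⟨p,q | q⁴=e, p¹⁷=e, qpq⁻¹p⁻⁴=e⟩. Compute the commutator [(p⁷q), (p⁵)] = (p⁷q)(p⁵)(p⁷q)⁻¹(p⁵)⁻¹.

[(p⁷q), (p⁵)] = (p⁷q)·(p⁵)·(p⁷q)⁻¹·(p⁵)⁻¹.
  (p⁷q) · (p⁵) = p¹⁰q
  (p¹⁰q) · (p¹¹q³) = p³
  (p³) · (p¹²) = p¹⁵

Answer: p¹⁵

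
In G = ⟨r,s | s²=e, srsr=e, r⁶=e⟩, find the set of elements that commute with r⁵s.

⟨r⁵s⟩ ⊆ C_G(r⁵s) since powers of r⁵s commute with r⁵s; so |C_G(r⁵s)| ≥ |⟨r⁵s⟩| = 2.
By orbit–stabilizer, |C_G(r⁵s)| = |G| / |conj. class of r⁵s| = 12 / 3 = 4.
The 4 elements commuting with r⁵s are {e, r³, r⁵s, r²s}.

Answer: {e, r³, r⁵s, r²s}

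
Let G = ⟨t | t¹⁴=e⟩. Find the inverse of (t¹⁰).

The order of (t¹⁰) is 7 (smallest k with (t¹⁰)ᵏ = e), so (t¹⁰)⁻¹ = (t¹⁰)⁶ = t⁴.
Check: (t¹⁰) · (t⁴) → (t¹⁰) · t⁴ = e, giving e as required.

Answer: t⁴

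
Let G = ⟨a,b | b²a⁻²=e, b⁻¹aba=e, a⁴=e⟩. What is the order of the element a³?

Compute successive powers until reaching e:
  (a³)¹ = a³, (a³)² = a², (a³)³ = a, (a³)⁴ = e.
The smallest positive k with (a³)ᵏ = e is 4.

Answer: 4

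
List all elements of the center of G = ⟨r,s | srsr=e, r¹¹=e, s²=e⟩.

An element z ∈ Z(G) iff z commutes with every generator.
For example e is central: e·r = r = r·e; e·s = s = s·e.
Whereas r ∉ Z(G) since r·s = rs ≠ r¹⁰s = s·r.
Checking each of the 22 elements this way gives Z(G) = {e}, of order 1.

Answer: {e}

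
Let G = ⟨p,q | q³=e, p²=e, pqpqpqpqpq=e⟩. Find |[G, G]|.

G' = [G, G] is generated by all commutators. The generator-pair commutators are: [p, q] = pqpq².
The subgroup they normally generate is {e, p, q, q², pq, pqp, pqpq, pqpqp, q²pq²p, q²pq², q²p, pq², qp, qpq, qpqp, pq²pq²p, pq²pq², pq²p, q²pq, q²pqp, q²pqpq, qpq²pq², qpq²p, qpq², pqpq², pq²pq, pq²pqp, pq²pqpq, pqpq²pq², pqpq²p, q²pq²pq, pqpq²pq, pqpq²pqp, pqpq²pqpq, q²pq²pqpq², q²pq²pqp, q²pq²pqpq, q²pqpq²pq², q²pqpq²p, q²pqpq², qpqpq², qpq²pq, qpq²pqp, qpq²pqpq, qpqpq²pq², qpqpq²p, qpqpq²pq, pq²pqpq²pq², pq²pqpq²p, pq²pqpq², q²pqpq²pq, q²pqpq²pqp, qpq²pqpq²p, qpq²pqpq², pq²pqpq²pq, pq²pqpq²pqp, pqpq²pqpq²p, pqpq²pqpq², pqpq²pqpq²pq, qpq²pqpq²pq}, of order 60.
Check: |G/G'| = 60/60 = 1 is the order of the abelianisation.

Answer: 60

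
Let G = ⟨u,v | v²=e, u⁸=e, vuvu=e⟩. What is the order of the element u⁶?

Compute successive powers until reaching e:
  (u⁶)¹ = u⁶, (u⁶)² = u⁴, (u⁶)³ = u², (u⁶)⁴ = e.
The smallest positive k with (u⁶)ᵏ = e is 4.

Answer: 4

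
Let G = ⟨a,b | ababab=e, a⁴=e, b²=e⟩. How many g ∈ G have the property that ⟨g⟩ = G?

⟨g⟩ = G would require ord(g) = |G| = 24, but the maximum element order in G is 4 < 24. So G is not cyclic and no single element generates it: the count is 0.

Answer: 0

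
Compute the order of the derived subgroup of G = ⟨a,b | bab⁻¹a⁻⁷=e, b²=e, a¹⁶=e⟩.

G' = [G, G] is generated by all commutators. The generator-pair commutators are: [a, b] = a¹⁰.
The subgroup they normally generate is {e, a², a⁴, a⁶, a⁸, a¹⁰, a¹², a¹⁴}, of order 8.
Check: |G/G'| = 32/8 = 4 is the order of the abelianisation.

Answer: 8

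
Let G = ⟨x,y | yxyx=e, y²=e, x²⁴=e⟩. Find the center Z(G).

An element z ∈ Z(G) iff z commutes with every generator.
For example x¹² is central: (x¹²)·x = x¹³ = x·(x¹²); (x¹²)·y = x¹²y = y·(x¹²).
Whereas x ∉ Z(G) since x·y = xy ≠ x²³y = y·x.
Checking each of the 48 elements this way gives Z(G) = {e, x¹²}, of order 2.

Answer: {e, x¹²}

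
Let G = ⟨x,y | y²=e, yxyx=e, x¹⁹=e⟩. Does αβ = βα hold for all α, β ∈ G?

x·y = xy but y·x = x¹⁸y, so x·y ≠ y·x and G is not abelian.

Answer: No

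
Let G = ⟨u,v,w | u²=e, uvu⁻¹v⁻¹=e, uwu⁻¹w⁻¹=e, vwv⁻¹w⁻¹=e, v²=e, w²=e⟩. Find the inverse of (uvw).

The order of (uvw) is 2 (smallest k with (uvw)ᵏ = e), so (uvw)⁻¹ = (uvw)¹ = uvw.
Check: (uvw) · (uvw) → (uvw) · u = vw;   (vw) · v = w;   w · w = e, giving e as required.

Answer: uvw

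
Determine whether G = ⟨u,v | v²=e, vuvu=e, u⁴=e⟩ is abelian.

u·v = uv but v·u = u³v, so u·v ≠ v·u and G is not abelian.

Answer: No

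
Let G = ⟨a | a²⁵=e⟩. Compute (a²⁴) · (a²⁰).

Compute (a²⁴) · (a²⁰) by multiplying left to right and reducing via the relations at each step:
  (a²⁴) · a²⁰ = a¹⁹

Answer: a¹⁹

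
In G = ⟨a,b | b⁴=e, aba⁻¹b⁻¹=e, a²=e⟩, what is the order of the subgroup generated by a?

|⟨a⟩| equals the order of a. Compute successive powers until reaching e:
  a¹ = a, a² = e.
The smallest positive k with aᵏ = e is 2, so |⟨a⟩| = 2.

Answer: 2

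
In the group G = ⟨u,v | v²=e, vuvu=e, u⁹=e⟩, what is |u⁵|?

Compute successive powers until reaching e:
  (u⁵)¹ = u⁵, (u⁵)² = u, (u⁵)³ = u⁶, (u⁵)⁴ = u², (u⁵)⁵ = u⁷, (u⁵)⁶ = u³, (u⁵)⁷ = u⁸, (u⁵)⁸ = u⁴, (u⁵)⁹ = e.
The smallest positive k with (u⁵)ᵏ = e is 9.

Answer: 9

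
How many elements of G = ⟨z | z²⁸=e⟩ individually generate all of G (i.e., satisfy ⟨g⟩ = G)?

G is cyclic of order 28. An element generates G iff its order is 28, and a cyclic group of order 28 has exactly φ(28) = 12 such elements.

Answer: 12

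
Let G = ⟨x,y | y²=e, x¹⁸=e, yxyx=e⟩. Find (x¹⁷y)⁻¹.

The order of (x¹⁷y) is 2 (smallest k with (x¹⁷y)ᵏ = e), so (x¹⁷y)⁻¹ = (x¹⁷y)¹ = x¹⁷y.
Check: (x¹⁷y) · (x¹⁷y) → (x¹⁷y) · x¹⁷ = y;   y · y = e, giving e as required.

Answer: x¹⁷y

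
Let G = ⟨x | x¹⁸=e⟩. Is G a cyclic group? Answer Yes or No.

|G| = 18. The element x has order 18 (its powers give 18 distinct elements), so ⟨x⟩ = G and G is cyclic.

Answer: Yes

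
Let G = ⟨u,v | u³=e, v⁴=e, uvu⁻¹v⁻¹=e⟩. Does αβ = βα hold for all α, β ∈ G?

Each pair of generators commutes: u·v = uv = v·u. Since the generators pairwise commute, every element of G commutes with every other, so G is abelian.

Answer: Yes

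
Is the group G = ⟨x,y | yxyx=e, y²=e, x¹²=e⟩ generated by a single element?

Every cyclic group is abelian. But x·y = xy while y·x = x¹¹y, so x·y ≠ y·x and G is not abelian. Hence G is not cyclic.

Answer: No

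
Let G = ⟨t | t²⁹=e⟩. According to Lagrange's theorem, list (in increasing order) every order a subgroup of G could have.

|G| = 29 = 29. By Lagrange's theorem the order of any subgroup divides 29; the divisors of 29 are 1, 29.

Answer: 1, 29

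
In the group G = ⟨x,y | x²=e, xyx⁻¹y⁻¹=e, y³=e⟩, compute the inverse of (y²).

The order of (y²) is 3 (smallest k with (y²)ᵏ = e), so (y²)⁻¹ = (y²)² = y.
Check: (y²) · y → (y²) · y = e, giving e as required.

Answer: y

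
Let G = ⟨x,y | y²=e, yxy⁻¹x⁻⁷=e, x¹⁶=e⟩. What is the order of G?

Enumerate words in the generators, reducing via the relations: the distinct elements are
  {e, x, y, xy, x², x³, x⁴, x⁵, x⁶, x⁷, x⁸, x⁹, x²y, x³y, x¹², x¹³, x¹¹, x¹⁰, x¹⁴, x¹⁵, x⁴y, x⁵y, x⁶y, x⁷y, x⁸y, x⁹y, x¹²y, x¹³y, x¹¹y, x¹⁰y, x¹⁴y, x¹⁵y}.
No further products give new elements, so |G| = 32.

Answer: 32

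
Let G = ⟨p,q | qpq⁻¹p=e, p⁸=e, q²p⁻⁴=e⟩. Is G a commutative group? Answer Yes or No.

p·q = pq but q·p = p³q⁻¹, so p·q ≠ q·p and G is not abelian.

Answer: No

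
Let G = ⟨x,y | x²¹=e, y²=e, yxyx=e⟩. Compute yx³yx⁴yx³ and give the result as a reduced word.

Multiply left to right, reducing at each step:
  y · x³ = x¹⁸y
  (x¹⁸y) · y = x¹⁸
  (x¹⁸) · x⁴ = x
  x · y = xy
  (xy) · x³ = x¹⁹y

Answer: x¹⁹y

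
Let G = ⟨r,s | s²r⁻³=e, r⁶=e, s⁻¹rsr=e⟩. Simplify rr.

Compute r · r by multiplying left to right and reducing via the relations at each step:
  r · r = r²

Answer: r²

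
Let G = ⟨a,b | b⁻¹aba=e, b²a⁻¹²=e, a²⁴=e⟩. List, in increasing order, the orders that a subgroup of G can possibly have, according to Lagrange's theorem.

|G| = 48 = 2⁴ · 3. By Lagrange's theorem the order of any subgroup divides 48; the divisors of 48 are 1, 2, 3, 4, 6, 8, 12, 16, 24, 48.

Answer: 1, 2, 3, 4, 6, 8, 12, 16, 24, 48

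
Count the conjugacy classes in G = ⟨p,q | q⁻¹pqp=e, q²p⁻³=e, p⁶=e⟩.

The conjugacy classes (representative and size) are:
  [e] (size 1), [p] (size 2), [p²] (size 2), [p³] (size 1), [pq⁻¹] (size 3), [p²q⁻¹] (size 3).
Class equation: 1 + 2 + 2 + 1 + 3 + 3 = 12 = |G|. So G has 6 conjugacy classes.

Answer: 6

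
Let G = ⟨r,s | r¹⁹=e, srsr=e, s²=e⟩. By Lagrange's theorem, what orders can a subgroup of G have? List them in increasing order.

|G| = 38 = 2 · 19. By Lagrange's theorem the order of any subgroup divides 38; the divisors of 38 are 1, 2, 19, 38.

Answer: 1, 2, 19, 38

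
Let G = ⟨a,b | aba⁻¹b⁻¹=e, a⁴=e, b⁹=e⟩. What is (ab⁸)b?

Compute (ab⁸) · b by multiplying left to right and reducing via the relations at each step:
  (ab⁸) · b = a

Answer: a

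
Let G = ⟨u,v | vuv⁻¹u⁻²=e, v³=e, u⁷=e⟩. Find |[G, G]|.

G' = [G, G] is generated by all commutators. The generator-pair commutators are: [u, v] = u⁶.
The subgroup they normally generate is {e, u, u², u³, u⁴, u⁵, u⁶}, of order 7.
Check: |G/G'| = 21/7 = 3 is the order of the abelianisation.

Answer: 7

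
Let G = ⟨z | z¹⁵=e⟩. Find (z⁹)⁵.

Compute successive powers of (z⁹), reducing at each step:
  (z⁹)²: (z⁹) · z⁹ = z³
  (z⁹)³: (z³) · z⁹ = z¹²
  (z⁹)⁴: (z¹²) · z⁹ = z⁶
  (z⁹)⁵: (z⁶) · z⁹ = e

Answer: e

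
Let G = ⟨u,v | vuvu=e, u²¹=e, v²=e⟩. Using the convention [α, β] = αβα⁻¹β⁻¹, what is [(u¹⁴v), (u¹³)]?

[(u¹⁴v), (u¹³)] = (u¹⁴v)·(u¹³)·(u¹⁴v)⁻¹·(u¹³)⁻¹.
  (u¹⁴v) · (u¹³) = uv
  (uv) · (u¹⁴v) = u⁸
  (u⁸) · (u⁸) = u¹⁶

Answer: u¹⁶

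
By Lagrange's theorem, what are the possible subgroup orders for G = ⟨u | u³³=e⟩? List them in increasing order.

|G| = 33 = 3 · 11. By Lagrange's theorem the order of any subgroup divides 33; the divisors of 33 are 1, 3, 11, 33.

Answer: 1, 3, 11, 33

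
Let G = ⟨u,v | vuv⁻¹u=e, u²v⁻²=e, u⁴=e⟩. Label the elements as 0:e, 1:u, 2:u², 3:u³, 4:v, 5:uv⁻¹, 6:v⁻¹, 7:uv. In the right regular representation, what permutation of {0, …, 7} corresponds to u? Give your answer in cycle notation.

(0 1 2 3)(4 5 6 7)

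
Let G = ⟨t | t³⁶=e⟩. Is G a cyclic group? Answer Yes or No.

|G| = 36. The element t has order 36 (its powers give 36 distinct elements), so ⟨t⟩ = G and G is cyclic.

Answer: Yes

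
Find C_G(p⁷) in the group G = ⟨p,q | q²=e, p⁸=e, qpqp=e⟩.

⟨p⁷⟩ ⊆ C_G(p⁷) since powers of p⁷ commute with p⁷; so |C_G(p⁷)| ≥ |⟨p⁷⟩| = 8.
By orbit–stabilizer, |C_G(p⁷)| = |G| / |conj. class of p⁷| = 16 / 2 = 8.
The 8 elements commuting with p⁷ are {e, p, p², p³, p⁴, p⁵, p⁶, p⁷}.

Answer: {e, p, p², p³, p⁴, p⁵, p⁶, p⁷}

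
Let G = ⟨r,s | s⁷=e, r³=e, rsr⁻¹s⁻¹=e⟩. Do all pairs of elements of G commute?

Each pair of generators commutes: r·s = rs = s·r. Since the generators pairwise commute, every element of G commutes with every other, so G is abelian.

Answer: Yes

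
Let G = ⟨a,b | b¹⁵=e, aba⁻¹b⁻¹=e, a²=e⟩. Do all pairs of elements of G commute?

Each pair of generators commutes: a·b = ab = b·a. Since the generators pairwise commute, every element of G commutes with every other, so G is abelian.

Answer: Yes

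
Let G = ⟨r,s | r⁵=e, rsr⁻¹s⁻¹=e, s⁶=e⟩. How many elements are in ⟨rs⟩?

|⟨rs⟩| equals the order of rs. Compute successive powers until reaching e:
  (rs)¹ = rs, (rs)² = r²s², (rs)³ = r³s³, (rs)⁴ = r⁴s⁴, (rs)⁵ = s⁵, (rs)⁶ = r, (rs)⁷ = r²s, (rs)⁸ = r³s², (rs)⁹ = r⁴s³, (rs)¹⁰ = s⁴, (rs)¹¹ = rs⁵, (rs)¹² = r², (rs)¹³ = r³s, (rs)¹⁴ = r⁴s², (rs)¹⁵ = s³, (rs)¹⁶ = rs⁴, (rs)¹⁷ = r²s⁵, (rs)¹⁸ = r³, (rs)¹⁹ = r⁴s, (rs)²⁰ = s², (rs)²¹ = rs³, (rs)²² = r²s⁴, (rs)²³ = r³s⁵, (rs)²⁴ = r⁴, (rs)²⁵ = s, (rs)²⁶ = rs², (rs)²⁷ = r²s³, (rs)²⁸ = r³s⁴, (rs)²⁹ = r⁴s⁵, (rs)³⁰ = e.
The smallest positive k with (rs)ᵏ = e is 30, so |⟨rs⟩| = 30.

Answer: 30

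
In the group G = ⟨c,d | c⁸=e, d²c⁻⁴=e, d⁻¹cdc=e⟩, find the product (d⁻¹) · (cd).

Compute (d⁻¹) · (cd) by multiplying left to right and reducing via the relations at each step:
  (d⁻¹) · c = c³d
  (c³d) · d = c⁷

Answer: c⁷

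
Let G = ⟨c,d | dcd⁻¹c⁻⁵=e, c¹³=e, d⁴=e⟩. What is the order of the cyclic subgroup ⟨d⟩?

|⟨d⟩| equals the order of d. Compute successive powers until reaching e:
  d¹ = d, d² = d², d³ = d³, d⁴ = e.
The smallest positive k with dᵏ = e is 4, so |⟨d⟩| = 4.

Answer: 4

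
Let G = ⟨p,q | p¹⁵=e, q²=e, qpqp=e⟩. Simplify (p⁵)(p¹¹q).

Compute (p⁵) · (p¹¹q) by multiplying left to right and reducing via the relations at each step:
  (p⁵) · p¹¹ = p
  p · q = pq

Answer: pq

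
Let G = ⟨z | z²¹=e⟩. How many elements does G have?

G is generated by a single element, so G is cyclic. The relator gives z²¹ = e and no smaller power is forced to be e, so the 21 powers {e, z, z², z³, z⁴, z⁵, z⁶, z⁷, z⁸, z⁹, z²⁰, z¹², z¹³, z¹¹, z¹⁰, z¹⁴, z¹⁵, z¹⁶, z¹⁷, z¹⁸, z¹⁹} are distinct. Hence |G| = 21.

Answer: 21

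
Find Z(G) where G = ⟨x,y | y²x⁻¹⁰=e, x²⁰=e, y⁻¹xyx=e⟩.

An element z ∈ Z(G) iff z commutes with every generator.
For example x¹⁰ is central: (x¹⁰)·x = x¹¹ = x·(x¹⁰); (x¹⁰)·y = y⁻¹ = y·(x¹⁰).
Whereas x ∉ Z(G) since x·y = xy ≠ x⁹y⁻¹ = y·x.
Checking each of the 40 elements this way gives Z(G) = {e, x¹⁰}, of order 2.

Answer: {e, x¹⁰}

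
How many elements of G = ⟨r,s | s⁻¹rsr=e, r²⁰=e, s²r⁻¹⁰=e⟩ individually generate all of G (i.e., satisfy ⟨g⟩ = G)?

⟨g⟩ = G would require ord(g) = |G| = 40, but the maximum element order in G is 20 < 40. So G is not cyclic and no single element generates it: the count is 0.

Answer: 0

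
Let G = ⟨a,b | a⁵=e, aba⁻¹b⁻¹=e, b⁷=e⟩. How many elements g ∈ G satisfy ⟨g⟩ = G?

G is cyclic of order 35. An element generates G iff its order is 35, and a cyclic group of order 35 has exactly φ(35) = 24 such elements.

Answer: 24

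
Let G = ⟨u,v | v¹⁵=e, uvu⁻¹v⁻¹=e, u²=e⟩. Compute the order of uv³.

Compute successive powers until reaching e:
  (uv³)¹ = uv³, (uv³)² = v⁶, (uv³)³ = uv⁹, (uv³)⁴ = v¹², (uv³)⁵ = u, (uv³)⁶ = v³, (uv³)⁷ = uv⁶, (uv³)⁸ = v⁹, (uv³)⁹ = uv¹², (uv³)¹⁰ = e.
The smallest positive k with (uv³)ᵏ = e is 10.

Answer: 10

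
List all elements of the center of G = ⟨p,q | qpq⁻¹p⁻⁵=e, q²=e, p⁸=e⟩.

An element z ∈ Z(G) iff z commutes with every generator.
For example p² is central: (p²)·p = p³ = p·(p²); (p²)·q = p²q = q·(p²).
Whereas p ∉ Z(G) since p·q = pq ≠ p⁵q = q·p.
Checking each of the 16 elements this way gives Z(G) = {e, p², p⁴, p⁶}, of order 4.

Answer: {e, p², p⁴, p⁶}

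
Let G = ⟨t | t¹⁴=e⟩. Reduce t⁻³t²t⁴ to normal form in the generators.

Multiply left to right, reducing at each step:
  (t¹¹) · t² = t¹³
  (t¹³) · t⁴ = t³

Answer: t³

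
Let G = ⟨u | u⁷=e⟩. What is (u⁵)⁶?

Compute successive powers of (u⁵), reducing at each step:
  (u⁵)²: (u⁵) · u⁵ = u³
  (u⁵)³: (u³) · u⁵ = u
  (u⁵)⁴: u · u⁵ = u⁶
  (u⁵)⁵: (u⁶) · u⁵ = u⁴
  (u⁵)⁶: (u⁴) · u⁵ = u²

Answer: u²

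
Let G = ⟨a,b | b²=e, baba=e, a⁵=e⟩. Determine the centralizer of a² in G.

⟨a²⟩ ⊆ C_G(a²) since powers of a² commute with a²; so |C_G(a²)| ≥ |⟨a²⟩| = 5.
By orbit–stabilizer, |C_G(a²)| = |G| / |conj. class of a²| = 10 / 2 = 5.
The 5 elements commuting with a² are {e, a, a², a³, a⁴}.

Answer: {e, a, a², a³, a⁴}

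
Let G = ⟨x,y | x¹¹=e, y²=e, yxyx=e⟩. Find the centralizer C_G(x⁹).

⟨x⁹⟩ ⊆ C_G(x⁹) since powers of x⁹ commute with x⁹; so |C_G(x⁹)| ≥ |⟨x⁹⟩| = 11.
By orbit–stabilizer, |C_G(x⁹)| = |G| / |conj. class of x⁹| = 22 / 2 = 11.
The 11 elements commuting with x⁹ are {e, x, x², x³, x⁴, x⁵, x⁶, x⁷, x⁸, x⁹, x¹⁰}.

Answer: {e, x, x², x³, x⁴, x⁵, x⁶, x⁷, x⁸, x⁹, x¹⁰}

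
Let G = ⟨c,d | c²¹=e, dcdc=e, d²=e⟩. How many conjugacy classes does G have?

The conjugacy classes (representative and size) are:
  [e] (size 1), [c²⁰] (size 2), [c²] (size 2), [c³] (size 2), [c¹⁷] (size 2), [c⁵] (size 2), [c⁶] (size 2), [c⁷] (size 2), [c⁸] (size 2), [c⁹] (size 2), [c¹⁰] (size 2), [d] (size 21).
Class equation: 1 + 2 + 2 + 2 + 2 + 2 + 2 + 2 + 2 + 2 + 2 + 21 = 42 = |G|. So G has 12 conjugacy classes.

Answer: 12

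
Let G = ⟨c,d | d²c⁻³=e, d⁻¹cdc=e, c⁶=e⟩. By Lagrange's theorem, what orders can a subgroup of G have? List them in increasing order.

|G| = 12 = 2² · 3. By Lagrange's theorem the order of any subgroup divides 12; the divisors of 12 are 1, 2, 3, 4, 6, 12.

Answer: 1, 2, 3, 4, 6, 12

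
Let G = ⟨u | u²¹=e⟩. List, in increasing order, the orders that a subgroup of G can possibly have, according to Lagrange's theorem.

|G| = 21 = 3 · 7. By Lagrange's theorem the order of any subgroup divides 21; the divisors of 21 are 1, 3, 7, 21.

Answer: 1, 3, 7, 21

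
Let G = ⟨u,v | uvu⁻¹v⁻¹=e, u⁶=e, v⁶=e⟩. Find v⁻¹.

The order of v is 6 (smallest k with vᵏ = e), so v⁻¹ = v⁵ = v⁵.
Check: v · (v⁵) → v · v⁵ = e, giving e as required.

Answer: v⁵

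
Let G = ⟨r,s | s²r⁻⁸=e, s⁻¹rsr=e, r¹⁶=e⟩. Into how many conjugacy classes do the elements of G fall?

The conjugacy classes (representative and size) are:
  [e] (size 1), [r] (size 2), [r¹⁴] (size 2), [r³] (size 2), [r¹²] (size 2), [r⁵] (size 2), [r¹⁰] (size 2), [r⁷] (size 2), [r⁸] (size 1), [r⁶s] (size 8), [r³s⁻¹] (size 8).
Class equation: 1 + 2 + 2 + 2 + 2 + 2 + 2 + 2 + 1 + 8 + 8 = 32 = |G|. So G has 11 conjugacy classes.

Answer: 11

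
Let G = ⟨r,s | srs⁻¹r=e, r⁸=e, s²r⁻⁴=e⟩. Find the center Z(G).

An element z ∈ Z(G) iff z commutes with every generator.
For example r⁴ is central: (r⁴)·r = r⁵ = r·(r⁴); (r⁴)·s = s⁻¹ = s·(r⁴).
Whereas r ∉ Z(G) since r·s = rs ≠ r³s⁻¹ = s·r.
Checking each of the 16 elements this way gives Z(G) = {e, r⁴}, of order 2.

Answer: {e, r⁴}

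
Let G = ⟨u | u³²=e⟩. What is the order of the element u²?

Compute successive powers until reaching e:
  (u²)¹ = u², (u²)² = u⁴, (u²)³ = u⁶, (u²)⁴ = u⁸, (u²)⁵ = u¹⁰, (u²)⁶ = u¹², (u²)⁷ = u¹⁴, (u²)⁸ = u¹⁶, (u²)⁹ = u¹⁸, (u²)¹⁰ = u²⁰, (u²)¹¹ = u²², (u²)¹² = u²⁴, (u²)¹³ = u²⁶, (u²)¹⁴ = u²⁸, (u²)¹⁵ = u³⁰, (u²)¹⁶ = e.
The smallest positive k with (u²)ᵏ = e is 16.

Answer: 16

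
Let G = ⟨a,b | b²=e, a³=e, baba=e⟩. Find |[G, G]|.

G' = [G, G] is generated by all commutators. The generator-pair commutators are: [a, b] = a².
The subgroup they normally generate is {e, a, a²}, of order 3.
Check: |G/G'| = 6/3 = 2 is the order of the abelianisation.

Answer: 3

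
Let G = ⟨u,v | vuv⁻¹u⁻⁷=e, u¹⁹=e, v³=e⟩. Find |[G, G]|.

G' = [G, G] is generated by all commutators. The generator-pair commutators are: [u, v] = u¹³.
The subgroup they normally generate is {e, u, u², u³, u⁴, u⁵, u⁶, u⁷, u⁸, u⁹, u¹⁰, u¹¹, u¹², u¹³, u¹⁴, u¹⁵, u¹⁶, u¹⁷, u¹⁸}, of order 19.
Check: |G/G'| = 57/19 = 3 is the order of the abelianisation.

Answer: 19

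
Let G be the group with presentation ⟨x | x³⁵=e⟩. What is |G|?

G is generated by a single element, so G is cyclic. The relator gives x³⁵ = e and no smaller power is forced to be e, so the 35 powers {e, x, x², x³, x⁴, x⁵, x⁶, x⁷, x⁸, x⁹, x²², x²³, x²¹, x²⁰, x²⁴, x²⁵, x²⁶, x²⁷, x²⁸, x²⁹, x³², x³³, x³¹, x³⁰, x³⁴, x¹², x¹³, x¹¹, x¹⁰, x¹⁴, x¹⁵, x¹⁶, x¹⁷, x¹⁸, x¹⁹} are distinct. Hence |G| = 35.

Answer: 35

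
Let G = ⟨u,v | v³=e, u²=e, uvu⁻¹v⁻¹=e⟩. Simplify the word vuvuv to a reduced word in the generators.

Multiply left to right, reducing at each step:
  v · u = uv
  (uv) · v = uv²
  (uv²) · u = v²
  (v²) · v = e

Answer: e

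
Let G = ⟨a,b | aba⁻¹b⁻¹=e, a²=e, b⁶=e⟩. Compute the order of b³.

Compute successive powers until reaching e:
  (b³)¹ = b³, (b³)² = e.
The smallest positive k with (b³)ᵏ = e is 2.

Answer: 2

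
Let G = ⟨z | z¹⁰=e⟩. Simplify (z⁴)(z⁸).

Compute (z⁴) · (z⁸) by multiplying left to right and reducing via the relations at each step:
  (z⁴) · z⁸ = z²

Answer: z²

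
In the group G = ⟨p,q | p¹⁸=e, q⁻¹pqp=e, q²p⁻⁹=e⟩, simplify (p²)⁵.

Compute successive powers of (p²), reducing at each step:
  (p²)²: (p²) · p² = p⁴
  (p²)³: (p⁴) · p² = p⁶
  (p²)⁴: (p⁶) · p² = p⁸
  (p²)⁵: (p⁸) · p² = p¹⁰

Answer: p¹⁰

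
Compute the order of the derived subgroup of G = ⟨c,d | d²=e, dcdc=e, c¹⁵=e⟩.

G' = [G, G] is generated by all commutators. The generator-pair commutators are: [c, d] = c².
The subgroup they normally generate is {e, c, c², c³, c⁴, c⁵, c⁶, c⁷, c⁸, c⁹, c¹⁰, c¹¹, c¹², c¹³, c¹⁴}, of order 15.
Check: |G/G'| = 30/15 = 2 is the order of the abelianisation.

Answer: 15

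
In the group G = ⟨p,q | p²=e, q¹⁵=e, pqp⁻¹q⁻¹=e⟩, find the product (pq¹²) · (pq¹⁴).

Compute (pq¹²) · (pq¹⁴) by multiplying left to right and reducing via the relations at each step:
  (pq¹²) · p = q¹²
  (q¹²) · q¹⁴ = q¹¹

Answer: q¹¹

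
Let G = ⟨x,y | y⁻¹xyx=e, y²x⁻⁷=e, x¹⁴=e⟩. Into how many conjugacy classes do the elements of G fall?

The conjugacy classes (representative and size) are:
  [e] (size 1), [x¹³] (size 2), [x¹²] (size 2), [x¹¹] (size 2), [x⁴] (size 2), [x⁵] (size 2), [x⁸] (size 2), [x⁷] (size 1), [x⁵y⁻¹] (size 7), [x⁵y] (size 7).
Class equation: 1 + 2 + 2 + 2 + 2 + 2 + 2 + 1 + 7 + 7 = 28 = |G|. So G has 10 conjugacy classes.

Answer: 10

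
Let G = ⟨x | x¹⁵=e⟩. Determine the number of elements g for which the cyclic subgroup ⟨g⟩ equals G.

G is cyclic of order 15. An element generates G iff its order is 15, and a cyclic group of order 15 has exactly φ(15) = 8 such elements.

Answer: 8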